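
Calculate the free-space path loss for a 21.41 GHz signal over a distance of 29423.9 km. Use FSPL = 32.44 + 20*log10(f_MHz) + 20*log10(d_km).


f = 21.41 GHz = 21410.0000 MHz
d = 29423.9 km
FSPL = 32.44 + 20*log10(21410.0000) + 20*log10(29423.9)
FSPL = 32.44 + 86.6123 + 89.3740
FSPL = 208.4263 dB

208.4263 dB


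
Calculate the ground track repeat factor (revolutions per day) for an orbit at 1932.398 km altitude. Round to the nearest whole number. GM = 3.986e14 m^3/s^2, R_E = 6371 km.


r = 8.303398e+06 m
T = 2*pi*sqrt(r^3/mu) = 7530.0005 s = 125.5000 min
revs/day = 1440 / 125.5000 = 11.4741
Rounded: 11 revolutions per day

11 revolutions per day


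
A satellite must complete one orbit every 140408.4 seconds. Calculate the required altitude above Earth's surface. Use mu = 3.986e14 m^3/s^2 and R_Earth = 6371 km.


T = 140408.4 s
r = (mu*T^2/(4*pi^2))^(1/3) = (3.986e14 * 140408.4^2 / (4*pi^2))^(1/3)
r = 5.8387684e+07 m = 58387.6836 km
alt = r - R_E = 58387.6836 - 6371 = 52016.6836 km

52016.6836 km


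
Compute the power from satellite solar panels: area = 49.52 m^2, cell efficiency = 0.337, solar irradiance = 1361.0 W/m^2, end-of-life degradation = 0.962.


P = area * eta * S * degradation
P = 49.52 * 0.337 * 1361.0 * 0.962
P = 21849.6122 W

21849.6122 W


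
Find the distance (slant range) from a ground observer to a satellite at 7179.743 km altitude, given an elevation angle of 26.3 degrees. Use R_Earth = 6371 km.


h = 7179.743 km, el = 26.3 deg
d = -R_E*sin(el) + sqrt((R_E*sin(el))^2 + 2*R_E*h + h^2)
d = -6371.0000*sin(0.4590216) + sqrt((6371.0000*0.4430712)^2 + 2*6371.0000*7179.743 + 7179.743^2)
d = 9465.4493 km

9465.4493 km


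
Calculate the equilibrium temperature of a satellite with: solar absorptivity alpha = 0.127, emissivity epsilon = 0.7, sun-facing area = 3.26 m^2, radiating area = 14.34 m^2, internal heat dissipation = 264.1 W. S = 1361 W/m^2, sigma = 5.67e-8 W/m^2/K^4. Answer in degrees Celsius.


Numerator = alpha*S*A_sun + Q_int = 0.127*1361*3.26 + 264.1 = 827.5812 W
Denominator = eps*sigma*A_rad = 0.7*5.67e-8*14.34 = 5.691546e-07 W/K^4
T^4 = 1.4540535e+09 K^4
T = 195.2743 K = -77.8757 C

-77.8757 degrees Celsius


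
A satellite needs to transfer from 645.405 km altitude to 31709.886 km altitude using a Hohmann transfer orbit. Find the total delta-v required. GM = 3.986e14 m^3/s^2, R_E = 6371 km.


r1 = 7016.4050 km = 7.016405e+06 m
r2 = 38080.8860 km = 3.8080886e+07 m
dv1 = sqrt(mu/r1)*(sqrt(2*r2/(r1+r2)) - 1) = 2257.7817 m/s
dv2 = sqrt(mu/r2)*(1 - sqrt(2*r1/(r1+r2))) = 1430.5743 m/s
total dv = |dv1| + |dv2| = 2257.7817 + 1430.5743 = 3688.3560 m/s = 3.6884 km/s

3.6884 km/s


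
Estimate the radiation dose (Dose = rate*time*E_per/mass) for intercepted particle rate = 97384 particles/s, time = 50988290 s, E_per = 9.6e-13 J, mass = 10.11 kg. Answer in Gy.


Total energy deposited = rate * time * E_per
  = 97384 * 50988290 * 9.6e-13 = 4.7668 J
Dose = E_total / mass = 4.7668 / 10.11
Dose = 0.4714961 Gy

0.4715 Gy


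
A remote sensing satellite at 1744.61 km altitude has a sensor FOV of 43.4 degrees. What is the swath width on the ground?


FOV = 43.4 deg = 0.7574729 rad
swath = 2 * alt * tan(FOV/2) = 2 * 1744.61 * tan(0.3787364)
swath = 2 * 1744.61 * 0.3979483
swath = 1388.5293 km

1388.5293 km


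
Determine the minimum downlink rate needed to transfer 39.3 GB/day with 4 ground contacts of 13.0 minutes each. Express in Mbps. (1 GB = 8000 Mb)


total contact time = 4 * 13.0 * 60 = 3120.0000 s
data = 39.3 GB = 314400.0000 Mb
rate = 314400.0000 / 3120.0000 = 100.7692 Mbps

100.7692 Mbps


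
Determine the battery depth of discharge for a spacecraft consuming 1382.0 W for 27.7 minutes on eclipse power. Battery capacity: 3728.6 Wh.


E_used = P * t / 60 = 1382.0 * 27.7 / 60 = 638.0233 Wh
DOD = E_used / E_total * 100 = 638.0233 / 3728.6 * 100
DOD = 17.1116 %

17.1116 %


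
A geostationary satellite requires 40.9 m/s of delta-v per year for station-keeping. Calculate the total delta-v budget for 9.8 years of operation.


dV = rate * years = 40.9 * 9.8
dV = 400.8200 m/s

400.8200 m/s


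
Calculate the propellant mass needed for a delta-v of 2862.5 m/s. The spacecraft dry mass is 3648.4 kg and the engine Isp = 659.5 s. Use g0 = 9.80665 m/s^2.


ve = Isp * g0 = 659.5 * 9.80665 = 6467.485675 m/s
mass ratio = exp(dv/ve) = exp(2862.5/6467.485675) = 1.55674731
m_prop = m_dry * (mr - 1) = 3648.4 * (1.55674731 - 1)
m_prop = 2031.2369 kg

2031.2369 kg


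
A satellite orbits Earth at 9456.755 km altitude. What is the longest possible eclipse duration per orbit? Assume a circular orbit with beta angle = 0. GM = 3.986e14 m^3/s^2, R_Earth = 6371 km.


r = 15827.7550 km
T = 330.2851 min
Eclipse fraction = arcsin(R_E/r)/pi = arcsin(6371.0000/15827.7550)/pi
= arcsin(0.4025208)/pi = 0.1318659
Eclipse duration = 0.1318659 * 330.2851 = 43.5533 min

43.5533 minutes


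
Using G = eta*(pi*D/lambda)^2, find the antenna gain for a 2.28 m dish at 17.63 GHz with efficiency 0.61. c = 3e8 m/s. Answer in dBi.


lambda = c/f = 3e8 / 1.763e+10 = 0.01701645 m
G = eta*(pi*D/lambda)^2 = 0.61*(pi*2.28/0.01701645)^2
G = 108083.9952 (linear)
G = 10*log10(108083.9952) = 50.3376 dBi

50.3376 dBi


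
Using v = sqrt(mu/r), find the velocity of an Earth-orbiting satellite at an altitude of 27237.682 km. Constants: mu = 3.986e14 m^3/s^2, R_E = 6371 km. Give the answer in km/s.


r = R_E + alt = 6371.0 + 27237.682 = 33608.6820 km = 3.3608682e+07 m
v = sqrt(mu/r) = sqrt(3.986e14 / 3.3608682e+07) = 3443.8395 m/s = 3.4438 km/s

3.4438 km/s


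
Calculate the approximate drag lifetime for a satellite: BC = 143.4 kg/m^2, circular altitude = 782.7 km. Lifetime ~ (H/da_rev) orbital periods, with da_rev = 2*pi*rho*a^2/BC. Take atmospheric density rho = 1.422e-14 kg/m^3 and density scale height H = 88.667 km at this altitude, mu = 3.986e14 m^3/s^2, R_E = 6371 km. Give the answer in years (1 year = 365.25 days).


a = R_E + alt = 7153.7000 km = 7.1537e+06 m
da_rev = 2*pi*rho*a^2/BC = 2*pi*1.422e-14*(7.1537e+06)^2/143.4 = 0.031885392 m per revolution
N = H/da_rev = 88667.0000 m / 0.031885392 m = 2.7808032e+06 revolutions
P = 2*pi*sqrt(a^3/mu) = 6021.5363 s
lifetime = N*P = 2.7808032e+06 * 6021.5363 = 1.6744707e+10 s = 193804.4827 days
years = 193804.4827 / 365.25 = 530.6078 years

530.6078 years


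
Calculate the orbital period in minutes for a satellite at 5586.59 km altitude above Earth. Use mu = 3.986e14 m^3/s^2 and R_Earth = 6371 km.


r = 11957.5900 km = 1.195759e+07 m
T = 2*pi*sqrt(r^3/mu) = 2*pi*sqrt(1.7097436e+21 / 3.986e14)
T = 13012.9784 s = 216.8830 min

216.8830 minutes


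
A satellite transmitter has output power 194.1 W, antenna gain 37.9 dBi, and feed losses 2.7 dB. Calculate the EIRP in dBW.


Pt = 194.1 W = 22.8803 dBW
EIRP = Pt_dBW + Gt - losses = 22.8803 + 37.9 - 2.7 = 58.0803 dBW

58.0803 dBW


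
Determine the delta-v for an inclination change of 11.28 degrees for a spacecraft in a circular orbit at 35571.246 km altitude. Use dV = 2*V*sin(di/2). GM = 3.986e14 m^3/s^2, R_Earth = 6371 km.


r = 41942.2460 km = 4.1942246e+07 m
V = sqrt(mu/r) = 3082.7819 m/s
di = 11.28 deg = 0.1968731 rad
dV = 2*V*sin(di/2) = 2*3082.7819*sin(0.09843657)
dV = 605.9373 m/s = 0.6059373 km/s

0.6059 km/s


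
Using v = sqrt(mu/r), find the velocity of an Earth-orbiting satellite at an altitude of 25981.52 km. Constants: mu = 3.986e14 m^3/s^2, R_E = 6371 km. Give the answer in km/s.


r = R_E + alt = 6371.0 + 25981.52 = 32352.5200 km = 3.235252e+07 m
v = sqrt(mu/r) = sqrt(3.986e14 / 3.235252e+07) = 3510.0604 m/s = 3.5101 km/s

3.5101 km/s


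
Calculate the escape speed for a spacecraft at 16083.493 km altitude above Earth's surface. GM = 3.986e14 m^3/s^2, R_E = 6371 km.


r = 6371.0 + 16083.493 = 22454.4930 km = 2.2454493e+07 m
v_esc = sqrt(2*mu/r) = sqrt(2*3.986e14 / 2.2454493e+07)
v_esc = 5958.4324 m/s = 5.9584 km/s

5.9584 km/s


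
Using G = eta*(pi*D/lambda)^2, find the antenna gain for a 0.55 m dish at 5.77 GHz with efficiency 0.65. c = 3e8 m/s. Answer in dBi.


lambda = c/f = 3e8 / 5.77e+09 = 0.05199307 m
G = eta*(pi*D/lambda)^2 = 0.65*(pi*0.55/0.05199307)^2
G = 717.8730 (linear)
G = 10*log10(717.8730) = 28.5605 dBi

28.5605 dBi


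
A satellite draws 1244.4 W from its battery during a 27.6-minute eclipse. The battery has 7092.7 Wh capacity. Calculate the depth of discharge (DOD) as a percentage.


E_used = P * t / 60 = 1244.4 * 27.6 / 60 = 572.4240 Wh
DOD = E_used / E_total * 100 = 572.4240 / 7092.7 * 100
DOD = 8.0706 %

8.0706 %


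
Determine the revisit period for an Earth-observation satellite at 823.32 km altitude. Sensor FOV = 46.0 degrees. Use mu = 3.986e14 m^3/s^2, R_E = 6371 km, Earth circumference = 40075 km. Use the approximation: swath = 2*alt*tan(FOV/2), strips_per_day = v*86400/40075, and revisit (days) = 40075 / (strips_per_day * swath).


swath = 2*823.32*tan(0.4014257) = 698.9572 km
v = sqrt(mu/r) = 7443.4414 m/s = 7.4434 km/s
strips/day = v*86400/40075 = 7.4434*86400/40075 = 16.0477
coverage/day = strips * swath = 16.0477 * 698.9572 = 11216.6863 km
revisit = 40075 / 11216.6863 = 3.5728 days

3.5728 days


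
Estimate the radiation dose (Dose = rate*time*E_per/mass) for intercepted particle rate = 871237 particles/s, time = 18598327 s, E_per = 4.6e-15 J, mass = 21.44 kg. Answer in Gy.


Total energy deposited = rate * time * E_per
  = 871237 * 18598327 * 4.6e-15 = 0.07453633 J
Dose = E_total / mass = 0.07453633 / 21.44
Dose = 0.003476508 Gy

0.0035 Gy


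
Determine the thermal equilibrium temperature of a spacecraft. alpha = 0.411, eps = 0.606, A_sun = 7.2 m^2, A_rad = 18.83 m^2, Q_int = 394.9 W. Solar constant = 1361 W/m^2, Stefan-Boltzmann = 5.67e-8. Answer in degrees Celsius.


Numerator = alpha*S*A_sun + Q_int = 0.411*1361*7.2 + 394.9 = 4422.3712 W
Denominator = eps*sigma*A_rad = 0.606*5.67e-8*18.83 = 6.4700257e-07 W/K^4
T^4 = 6.8351679e+09 K^4
T = 287.5327 K = 14.3827 C

14.3827 degrees Celsius


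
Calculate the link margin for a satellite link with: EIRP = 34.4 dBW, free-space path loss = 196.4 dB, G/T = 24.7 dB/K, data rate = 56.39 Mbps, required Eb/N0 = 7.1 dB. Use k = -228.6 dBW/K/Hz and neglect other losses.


C/N0 = EIRP - FSPL + G/T - k = 34.4 - 196.4 + 24.7 - (-228.6)
C/N0 = 91.3000 dB-Hz
R_b = 56.39 Mbps = 5.639e+07 bps -> 10*log10(R_b) = 77.5120 dB-Hz
Eb/N0 = C/N0 - 10*log10(R_b) = 91.3000 - 77.5120 = 13.7880 dB
Margin = Eb/N0 - Eb/N0_req = 13.7880 - 7.1 = 6.6880 dB (link closes)

6.6880 dB


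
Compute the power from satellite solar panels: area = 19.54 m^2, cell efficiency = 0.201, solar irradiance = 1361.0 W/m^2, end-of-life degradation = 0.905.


P = area * eta * S * degradation
P = 19.54 * 0.201 * 1361.0 * 0.905
P = 4837.5707 W

4837.5707 W


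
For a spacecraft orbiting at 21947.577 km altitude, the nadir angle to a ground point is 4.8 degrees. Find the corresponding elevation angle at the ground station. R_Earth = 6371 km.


r = R_E + alt = 28318.5770 km
Law of sines in the satellite / Earth-center / ground-point triangle:
  sin(nadir)/R_E = sin(90 + el)/r  =>  cos(el) = (r/R_E)*sin(nadir)
cos(el) = (28318.5770 / 6371.0000) * sin(4.8 deg) = 0.3719412
el = arccos(0.3719412) = 68.1646 deg
(Earth-central angle = 90 - nadir - el = 17.0354 deg)

68.1646 degrees


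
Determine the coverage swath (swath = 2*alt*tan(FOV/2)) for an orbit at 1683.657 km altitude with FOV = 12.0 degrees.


FOV = 12.0 deg = 0.2094395 rad
swath = 2 * alt * tan(FOV/2) = 2 * 1683.657 * tan(0.1047198)
swath = 2 * 1683.657 * 0.1051042
swath = 353.9190 km

353.9190 km


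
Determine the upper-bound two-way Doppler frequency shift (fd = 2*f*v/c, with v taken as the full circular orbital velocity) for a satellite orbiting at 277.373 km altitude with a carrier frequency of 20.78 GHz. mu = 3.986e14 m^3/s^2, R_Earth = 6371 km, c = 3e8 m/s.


r = 6.648373e+06 m
v = sqrt(mu/r) = 7743.0303 m/s (worst-case radial velocity)
f = 20.78 GHz = 2.078e+10 Hz
fd = 2*f*v/c = 2*2.078e+10*7743.0303/3.0e+08
fd = 1.0726678e+06 Hz

1.0727e+06 Hz


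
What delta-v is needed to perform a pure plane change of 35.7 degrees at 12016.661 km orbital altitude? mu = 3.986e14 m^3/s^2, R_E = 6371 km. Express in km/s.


r = 18387.6610 km = 1.8387661e+07 m
V = sqrt(mu/r) = 4655.9189 m/s
di = 35.7 deg = 0.6230825 rad
dV = 2*V*sin(di/2) = 2*4655.9189*sin(0.3115413)
dV = 2854.3211 m/s = 2.8543 km/s

2.8543 km/s


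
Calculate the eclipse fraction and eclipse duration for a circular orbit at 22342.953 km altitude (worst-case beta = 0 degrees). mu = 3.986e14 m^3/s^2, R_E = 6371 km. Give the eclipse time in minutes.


r = 28713.9530 km
T = 807.0482 min
Eclipse fraction = arcsin(R_E/r)/pi = arcsin(6371.0000/28713.9530)/pi
= arcsin(0.2218782)/pi = 0.07121873
Eclipse duration = 0.07121873 * 807.0482 = 57.4769 min

57.4769 minutes


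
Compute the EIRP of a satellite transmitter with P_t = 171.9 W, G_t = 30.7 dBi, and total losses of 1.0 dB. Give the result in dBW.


Pt = 171.9 W = 22.3528 dBW
EIRP = Pt_dBW + Gt - losses = 22.3528 + 30.7 - 1.0 = 52.0528 dBW

52.0528 dBW


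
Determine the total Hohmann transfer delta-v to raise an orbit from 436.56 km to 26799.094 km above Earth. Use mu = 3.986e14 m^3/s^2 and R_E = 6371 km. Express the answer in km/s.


r1 = 6807.5600 km = 6.80756e+06 m
r2 = 33170.0940 km = 3.3170094e+07 m
dv1 = sqrt(mu/r1)*(sqrt(2*r2/(r1+r2)) - 1) = 2205.2143 m/s
dv2 = sqrt(mu/r2)*(1 - sqrt(2*r1/(r1+r2))) = 1443.5257 m/s
total dv = |dv1| + |dv2| = 2205.2143 + 1443.5257 = 3648.7400 m/s = 3.6487 km/s

3.6487 km/s


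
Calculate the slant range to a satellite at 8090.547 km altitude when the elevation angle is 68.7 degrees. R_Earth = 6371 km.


h = 8090.547 km, el = 68.7 deg
d = -R_E*sin(el) + sqrt((R_E*sin(el))^2 + 2*R_E*h + h^2)
d = -6371.0000*sin(1.1990) + sqrt((6371.0000*0.9316912)^2 + 2*6371.0000*8090.547 + 8090.547^2)
d = 8339.3652 km

8339.3652 km


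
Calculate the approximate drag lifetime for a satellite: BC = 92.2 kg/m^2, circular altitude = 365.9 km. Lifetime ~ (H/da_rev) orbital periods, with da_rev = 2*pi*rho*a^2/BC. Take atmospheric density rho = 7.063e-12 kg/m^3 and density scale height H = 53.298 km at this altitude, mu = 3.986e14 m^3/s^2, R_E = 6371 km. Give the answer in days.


a = R_E + alt = 6736.9000 km = 6.7369e+06 m
da_rev = 2*pi*rho*a^2/BC = 2*pi*7.063e-12*(6.7369e+06)^2/92.2 = 21.845317 m per revolution
N = H/da_rev = 53298.0000 m / 21.845317 m = 2439.7906 revolutions
P = 2*pi*sqrt(a^3/mu) = 5503.0236 s
lifetime = N*P = 2439.7906 * 5503.0236 = 1.3426225e+07 s = 155.3961 days

155.3961 days


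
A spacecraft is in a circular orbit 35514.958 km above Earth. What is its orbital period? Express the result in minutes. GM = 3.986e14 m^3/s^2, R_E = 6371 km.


r = 41885.9580 km = 4.1885958e+07 m
T = 2*pi*sqrt(r^3/mu) = 2*pi*sqrt(7.3486127e+22 / 3.986e14)
T = 85312.7420 s = 1421.8790 min

1421.8790 minutes


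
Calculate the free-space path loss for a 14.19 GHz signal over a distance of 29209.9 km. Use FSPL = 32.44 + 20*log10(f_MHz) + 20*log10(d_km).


f = 14.19 GHz = 14190.0000 MHz
d = 29209.9 km
FSPL = 32.44 + 20*log10(14190.0000) + 20*log10(29209.9)
FSPL = 32.44 + 83.0396 + 89.3106
FSPL = 204.7902 dB

204.7902 dB


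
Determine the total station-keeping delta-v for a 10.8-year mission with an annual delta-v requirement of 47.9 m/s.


dV = rate * years = 47.9 * 10.8
dV = 517.3200 m/s

517.3200 m/s


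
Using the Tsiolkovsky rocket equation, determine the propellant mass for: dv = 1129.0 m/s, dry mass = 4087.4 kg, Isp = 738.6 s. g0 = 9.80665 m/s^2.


ve = Isp * g0 = 738.6 * 9.80665 = 7243.191690 m/s
mass ratio = exp(dv/ve) = exp(1129.0/7243.191690) = 1.16867486
m_prop = m_dry * (mr - 1) = 4087.4 * (1.16867486 - 1)
m_prop = 689.4416 kg

689.4416 kg


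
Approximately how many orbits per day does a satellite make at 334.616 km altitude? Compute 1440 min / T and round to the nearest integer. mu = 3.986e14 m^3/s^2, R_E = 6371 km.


r = 6.705616e+06 m
T = 2*pi*sqrt(r^3/mu) = 5464.7367 s = 91.0789 min
revs/day = 1440 / 91.0789 = 15.8105
Rounded: 16 revolutions per day

16 revolutions per day


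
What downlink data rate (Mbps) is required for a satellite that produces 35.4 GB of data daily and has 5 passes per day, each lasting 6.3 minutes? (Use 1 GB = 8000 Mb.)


total contact time = 5 * 6.3 * 60 = 1890.0000 s
data = 35.4 GB = 283200.0000 Mb
rate = 283200.0000 / 1890.0000 = 149.8413 Mbps

149.8413 Mbps


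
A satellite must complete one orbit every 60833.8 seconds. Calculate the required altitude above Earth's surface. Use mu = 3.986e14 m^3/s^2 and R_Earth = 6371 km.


T = 60833.8 s
r = (mu*T^2/(4*pi^2))^(1/3) = (3.986e14 * 60833.8^2 / (4*pi^2))^(1/3)
r = 3.3431496e+07 m = 33431.4964 km
alt = r - R_E = 33431.4964 - 6371 = 27060.4964 km

27060.4964 km


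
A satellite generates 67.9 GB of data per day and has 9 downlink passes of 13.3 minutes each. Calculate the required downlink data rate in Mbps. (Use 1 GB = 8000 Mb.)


total contact time = 9 * 13.3 * 60 = 7182.0000 s
data = 67.9 GB = 543200.0000 Mb
rate = 543200.0000 / 7182.0000 = 75.6335 Mbps

75.6335 Mbps


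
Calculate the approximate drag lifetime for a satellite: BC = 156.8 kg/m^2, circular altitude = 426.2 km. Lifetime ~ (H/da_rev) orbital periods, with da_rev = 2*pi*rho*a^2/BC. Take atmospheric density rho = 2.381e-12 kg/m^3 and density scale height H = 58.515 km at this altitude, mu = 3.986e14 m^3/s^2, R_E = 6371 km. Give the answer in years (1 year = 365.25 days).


a = R_E + alt = 6797.2000 km = 6.7972e+06 m
da_rev = 2*pi*rho*a^2/BC = 2*pi*2.381e-12*(6.7972e+06)^2/156.8 = 4.408119 m per revolution
N = H/da_rev = 58515.0000 m / 4.408119 m = 13274.3696 revolutions
P = 2*pi*sqrt(a^3/mu) = 5577.0726 s
lifetime = N*P = 13274.3696 * 5577.0726 = 7.4032122e+07 s = 856.8533 days
years = 856.8533 / 365.25 = 2.3459 years

2.3459 years


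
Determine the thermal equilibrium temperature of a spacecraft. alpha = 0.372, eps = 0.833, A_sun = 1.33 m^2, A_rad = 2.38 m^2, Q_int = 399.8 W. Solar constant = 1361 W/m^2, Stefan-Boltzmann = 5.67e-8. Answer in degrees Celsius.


Numerator = alpha*S*A_sun + Q_int = 0.372*1361*1.33 + 399.8 = 1073.1684 W
Denominator = eps*sigma*A_rad = 0.833*5.67e-8*2.38 = 1.1241002e-07 W/K^4
T^4 = 9.5469103e+09 K^4
T = 312.5833 K = 39.4333 C

39.4333 degrees Celsius


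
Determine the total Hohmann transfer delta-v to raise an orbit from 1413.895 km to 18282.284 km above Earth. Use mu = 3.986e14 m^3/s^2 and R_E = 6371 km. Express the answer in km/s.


r1 = 7784.8950 km = 7.784895e+06 m
r2 = 24653.2840 km = 2.4653284e+07 m
dv1 = sqrt(mu/r1)*(sqrt(2*r2/(r1+r2)) - 1) = 1666.4496 m/s
dv2 = sqrt(mu/r2)*(1 - sqrt(2*r1/(r1+r2))) = 1235.2094 m/s
total dv = |dv1| + |dv2| = 1666.4496 + 1235.2094 = 2901.6590 m/s = 2.9017 km/s

2.9017 km/s


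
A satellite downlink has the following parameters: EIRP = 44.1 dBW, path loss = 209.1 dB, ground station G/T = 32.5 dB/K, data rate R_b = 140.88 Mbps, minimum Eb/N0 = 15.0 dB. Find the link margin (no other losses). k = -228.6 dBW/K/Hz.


C/N0 = EIRP - FSPL + G/T - k = 44.1 - 209.1 + 32.5 - (-228.6)
C/N0 = 96.1000 dB-Hz
R_b = 140.88 Mbps = 1.4088e+08 bps -> 10*log10(R_b) = 81.4885 dB-Hz
Eb/N0 = C/N0 - 10*log10(R_b) = 96.1000 - 81.4885 = 14.6115 dB
Margin = Eb/N0 - Eb/N0_req = 14.6115 - 15.0 = -0.3884934 dB (negative margin: link does not close)

-0.3885 dB


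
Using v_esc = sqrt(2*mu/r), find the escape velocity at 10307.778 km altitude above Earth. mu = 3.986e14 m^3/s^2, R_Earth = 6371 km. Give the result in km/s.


r = 6371.0 + 10307.778 = 16678.7780 km = 1.6678778e+07 m
v_esc = sqrt(2*mu/r) = sqrt(2*3.986e14 / 1.6678778e+07)
v_esc = 6913.5567 m/s = 6.9136 km/s

6.9136 km/s


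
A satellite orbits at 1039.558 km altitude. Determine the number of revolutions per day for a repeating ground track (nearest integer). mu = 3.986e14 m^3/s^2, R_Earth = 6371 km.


r = 7.410558e+06 m
T = 2*pi*sqrt(r^3/mu) = 6348.7407 s = 105.8123 min
revs/day = 1440 / 105.8123 = 13.6090
Rounded: 14 revolutions per day

14 revolutions per day


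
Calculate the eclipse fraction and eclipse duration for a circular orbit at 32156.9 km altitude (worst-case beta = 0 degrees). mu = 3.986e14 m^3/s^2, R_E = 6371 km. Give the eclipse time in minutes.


r = 38527.9000 km
T = 1254.3623 min
Eclipse fraction = arcsin(R_E/r)/pi = arcsin(6371.0000/38527.9000)/pi
= arcsin(0.1653607)/pi = 0.05287882
Eclipse duration = 0.05287882 * 1254.3623 = 66.3292 min

66.3292 minutes


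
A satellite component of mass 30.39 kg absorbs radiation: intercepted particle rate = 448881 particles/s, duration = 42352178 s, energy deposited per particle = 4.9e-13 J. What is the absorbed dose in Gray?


Total energy deposited = rate * time * E_per
  = 448881 * 42352178 * 4.9e-13 = 9.3154 J
Dose = E_total / mass = 9.3154 / 30.39
Dose = 0.3065296 Gy

0.3065 Gy


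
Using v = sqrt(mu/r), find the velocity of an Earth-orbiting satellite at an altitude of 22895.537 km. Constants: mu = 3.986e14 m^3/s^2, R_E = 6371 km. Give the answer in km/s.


r = R_E + alt = 6371.0 + 22895.537 = 29266.5370 km = 2.9266537e+07 m
v = sqrt(mu/r) = sqrt(3.986e14 / 2.9266537e+07) = 3690.4810 m/s = 3.6905 km/s

3.6905 km/s


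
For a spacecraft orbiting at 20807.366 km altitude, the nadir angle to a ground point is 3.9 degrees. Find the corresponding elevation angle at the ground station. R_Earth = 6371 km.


r = R_E + alt = 27178.3660 km
Law of sines in the satellite / Earth-center / ground-point triangle:
  sin(nadir)/R_E = sin(90 + el)/r  =>  cos(el) = (r/R_E)*sin(nadir)
cos(el) = (27178.3660 / 6371.0000) * sin(3.9 deg) = 0.2901498
el = arccos(0.2901498) = 73.1331 deg
(Earth-central angle = 90 - nadir - el = 12.9669 deg)

73.1331 degrees


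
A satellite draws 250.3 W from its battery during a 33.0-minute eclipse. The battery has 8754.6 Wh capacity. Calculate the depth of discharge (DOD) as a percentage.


E_used = P * t / 60 = 250.3 * 33.0 / 60 = 137.6650 Wh
DOD = E_used / E_total * 100 = 137.6650 / 8754.6 * 100
DOD = 1.5725 %

1.5725 %


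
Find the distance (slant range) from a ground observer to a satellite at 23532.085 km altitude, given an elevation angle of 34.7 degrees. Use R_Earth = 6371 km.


h = 23532.085 km, el = 34.7 deg
d = -R_E*sin(el) + sqrt((R_E*sin(el))^2 + 2*R_E*h + h^2)
d = -6371.0000*sin(0.6056293) + sqrt((6371.0000*0.5692795)^2 + 2*6371.0000*23532.085 + 23532.085^2)
d = 25813.8931 km

25813.8931 km


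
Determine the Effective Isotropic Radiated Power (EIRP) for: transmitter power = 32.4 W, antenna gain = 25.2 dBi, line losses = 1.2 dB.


Pt = 32.4 W = 15.1055 dBW
EIRP = Pt_dBW + Gt - losses = 15.1055 + 25.2 - 1.2 = 39.1055 dBW

39.1055 dBW


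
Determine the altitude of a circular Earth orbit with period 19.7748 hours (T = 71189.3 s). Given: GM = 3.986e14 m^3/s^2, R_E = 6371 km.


T = 71189.3 s
r = (mu*T^2/(4*pi^2))^(1/3) = (3.986e14 * 71189.3^2 / (4*pi^2))^(1/3)
r = 3.7125217e+07 m = 37125.2170 km
alt = r - R_E = 37125.2170 - 6371 = 30754.2170 km

30754.2170 km


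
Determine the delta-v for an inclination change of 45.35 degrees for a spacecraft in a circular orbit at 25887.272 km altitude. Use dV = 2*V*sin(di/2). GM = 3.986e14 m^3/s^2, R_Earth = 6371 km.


r = 32258.2720 km = 3.2258272e+07 m
V = sqrt(mu/r) = 3515.1843 m/s
di = 45.35 deg = 0.7915068 rad
dV = 2*V*sin(di/2) = 2*3515.1843*sin(0.3957534)
dV = 2710.2315 m/s = 2.7102 km/s

2.7102 km/s


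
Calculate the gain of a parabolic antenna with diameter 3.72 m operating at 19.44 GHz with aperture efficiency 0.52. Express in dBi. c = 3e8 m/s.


lambda = c/f = 3e8 / 1.944e+10 = 0.0154321 m
G = eta*(pi*D/lambda)^2 = 0.52*(pi*3.72/0.0154321)^2
G = 298221.5208 (linear)
G = 10*log10(298221.5208) = 54.7454 dBi

54.7454 dBi


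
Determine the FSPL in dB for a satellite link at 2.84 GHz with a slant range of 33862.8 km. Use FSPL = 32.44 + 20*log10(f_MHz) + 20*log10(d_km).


f = 2.84 GHz = 2840.0000 MHz
d = 33862.8 km
FSPL = 32.44 + 20*log10(2840.0000) + 20*log10(33862.8)
FSPL = 32.44 + 69.0664 + 90.5945
FSPL = 192.1008 dB

192.1008 dB


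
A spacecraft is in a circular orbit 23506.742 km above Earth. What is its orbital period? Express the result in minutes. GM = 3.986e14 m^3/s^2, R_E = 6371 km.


r = 29877.7420 km = 2.9877742e+07 m
T = 2*pi*sqrt(r^3/mu) = 2*pi*sqrt(2.6671247e+22 / 3.986e14)
T = 51396.4213 s = 856.6070 min

856.6070 minutes


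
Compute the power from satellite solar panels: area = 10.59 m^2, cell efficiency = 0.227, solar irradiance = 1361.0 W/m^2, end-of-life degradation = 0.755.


P = area * eta * S * degradation
P = 10.59 * 0.227 * 1361.0 * 0.755
P = 2470.1703 W

2470.1703 W


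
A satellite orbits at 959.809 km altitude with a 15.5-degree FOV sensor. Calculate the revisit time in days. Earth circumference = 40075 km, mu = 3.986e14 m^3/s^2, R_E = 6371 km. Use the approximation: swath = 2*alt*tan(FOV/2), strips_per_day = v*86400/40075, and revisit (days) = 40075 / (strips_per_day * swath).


swath = 2*959.809*tan(0.135263) = 261.2485 km
v = sqrt(mu/r) = 7373.8228 m/s = 7.3738 km/s
strips/day = v*86400/40075 = 7.3738*86400/40075 = 15.8976
coverage/day = strips * swath = 15.8976 * 261.2485 = 4153.2377 km
revisit = 40075 / 4153.2377 = 9.6491 days

9.6491 days


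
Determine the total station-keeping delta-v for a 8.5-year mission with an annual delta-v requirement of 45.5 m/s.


dV = rate * years = 45.5 * 8.5
dV = 386.7500 m/s

386.7500 m/s


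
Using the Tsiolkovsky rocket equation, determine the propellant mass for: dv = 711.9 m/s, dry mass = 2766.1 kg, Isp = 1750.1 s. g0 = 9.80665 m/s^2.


ve = Isp * g0 = 1750.1 * 9.80665 = 17162.618165 m/s
mass ratio = exp(dv/ve) = exp(711.9/17162.618165) = 1.04235199
m_prop = m_dry * (mr - 1) = 2766.1 * (1.04235199 - 1)
m_prop = 117.1498 kg

117.1498 kg


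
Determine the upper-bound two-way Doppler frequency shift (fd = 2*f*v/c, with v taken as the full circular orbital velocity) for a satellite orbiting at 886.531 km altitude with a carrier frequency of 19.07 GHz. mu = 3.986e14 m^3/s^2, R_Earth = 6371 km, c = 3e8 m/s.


r = 7.257531e+06 m
v = sqrt(mu/r) = 7410.9554 m/s (worst-case radial velocity)
f = 19.07 GHz = 1.907e+10 Hz
fd = 2*f*v/c = 2*1.907e+10*7410.9554/3.0e+08
fd = 942179.4583 Hz

942179.4583 Hz


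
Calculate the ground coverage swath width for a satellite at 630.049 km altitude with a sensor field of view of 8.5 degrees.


FOV = 8.5 deg = 0.148353 rad
swath = 2 * alt * tan(FOV/2) = 2 * 630.049 * tan(0.07417649)
swath = 2 * 630.049 * 0.07431284
swath = 93.6415 km

93.6415 km


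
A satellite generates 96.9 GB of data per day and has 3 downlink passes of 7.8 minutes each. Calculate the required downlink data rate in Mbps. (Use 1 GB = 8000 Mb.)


total contact time = 3 * 7.8 * 60 = 1404.0000 s
data = 96.9 GB = 775200.0000 Mb
rate = 775200.0000 / 1404.0000 = 552.1368 Mbps

552.1368 Mbps


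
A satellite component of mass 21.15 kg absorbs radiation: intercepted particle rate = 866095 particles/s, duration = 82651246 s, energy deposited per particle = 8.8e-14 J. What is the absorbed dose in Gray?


Total energy deposited = rate * time * E_per
  = 866095 * 82651246 * 8.8e-14 = 6.2994 J
Dose = E_total / mass = 6.2994 / 21.15
Dose = 0.2978429 Gy

0.2978 Gy


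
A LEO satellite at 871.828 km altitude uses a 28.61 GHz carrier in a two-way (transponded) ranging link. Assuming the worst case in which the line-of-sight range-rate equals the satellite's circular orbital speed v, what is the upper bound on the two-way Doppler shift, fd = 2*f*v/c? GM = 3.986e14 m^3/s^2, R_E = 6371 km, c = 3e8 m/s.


r = 7.242828e+06 m
v = sqrt(mu/r) = 7418.4737 m/s (worst-case radial velocity)
f = 28.61 GHz = 2.861e+10 Hz
fd = 2*f*v/c = 2*2.861e+10*7418.4737/3.0e+08
fd = 1.4149502e+06 Hz

1.4150e+06 Hz


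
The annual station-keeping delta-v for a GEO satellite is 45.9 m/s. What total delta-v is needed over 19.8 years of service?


dV = rate * years = 45.9 * 19.8
dV = 908.8200 m/s

908.8200 m/s


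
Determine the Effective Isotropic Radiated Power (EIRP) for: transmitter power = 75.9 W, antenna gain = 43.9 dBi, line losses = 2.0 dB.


Pt = 75.9 W = 18.8024 dBW
EIRP = Pt_dBW + Gt - losses = 18.8024 + 43.9 - 2.0 = 60.7024 dBW

60.7024 dBW


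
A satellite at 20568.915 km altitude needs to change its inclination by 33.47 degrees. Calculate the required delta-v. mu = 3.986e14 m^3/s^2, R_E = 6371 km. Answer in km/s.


r = 26939.9150 km = 2.6939915e+07 m
V = sqrt(mu/r) = 3846.5425 m/s
di = 33.47 deg = 0.5841617 rad
dV = 2*V*sin(di/2) = 2*3846.5425*sin(0.2920809)
dV = 2215.1897 m/s = 2.2152 km/s

2.2152 km/s


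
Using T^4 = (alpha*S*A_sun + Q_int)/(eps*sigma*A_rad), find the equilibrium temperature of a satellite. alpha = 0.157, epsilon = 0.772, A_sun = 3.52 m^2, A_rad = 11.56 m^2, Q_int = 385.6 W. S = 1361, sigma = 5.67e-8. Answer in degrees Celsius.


Numerator = alpha*S*A_sun + Q_int = 0.157*1361*3.52 + 385.6 = 1137.7430 W
Denominator = eps*sigma*A_rad = 0.772*5.67e-8*11.56 = 5.0600894e-07 W/K^4
T^4 = 2.2484643e+09 K^4
T = 217.7567 K = -55.3933 C

-55.3933 degrees Celsius


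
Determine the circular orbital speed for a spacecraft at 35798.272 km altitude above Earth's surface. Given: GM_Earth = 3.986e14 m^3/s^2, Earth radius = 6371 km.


r = R_E + alt = 6371.0 + 35798.272 = 42169.2720 km = 4.2169272e+07 m
v = sqrt(mu/r) = sqrt(3.986e14 / 4.2169272e+07) = 3074.4724 m/s = 3.0745 km/s

3.0745 km/s


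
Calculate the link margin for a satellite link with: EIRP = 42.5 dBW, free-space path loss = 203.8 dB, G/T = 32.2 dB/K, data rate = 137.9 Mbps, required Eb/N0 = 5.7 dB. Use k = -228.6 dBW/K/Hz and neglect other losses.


C/N0 = EIRP - FSPL + G/T - k = 42.5 - 203.8 + 32.2 - (-228.6)
C/N0 = 99.5000 dB-Hz
R_b = 137.9 Mbps = 1.379e+08 bps -> 10*log10(R_b) = 81.3956 dB-Hz
Eb/N0 = C/N0 - 10*log10(R_b) = 99.5000 - 81.3956 = 18.1044 dB
Margin = Eb/N0 - Eb/N0_req = 18.1044 - 5.7 = 12.4044 dB (link closes)

12.4044 dB


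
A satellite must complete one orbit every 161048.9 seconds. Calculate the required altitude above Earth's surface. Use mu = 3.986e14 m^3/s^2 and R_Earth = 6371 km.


T = 161048.9 s
r = (mu*T^2/(4*pi^2))^(1/3) = (3.986e14 * 161048.9^2 / (4*pi^2))^(1/3)
r = 6.3978054e+07 m = 63978.0542 km
alt = r - R_E = 63978.0542 - 6371 = 57607.0542 km

57607.0542 km


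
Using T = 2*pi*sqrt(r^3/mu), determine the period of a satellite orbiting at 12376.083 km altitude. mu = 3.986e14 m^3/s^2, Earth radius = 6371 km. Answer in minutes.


r = 18747.0830 km = 1.8747083e+07 m
T = 2*pi*sqrt(r^3/mu) = 2*pi*sqrt(6.5887208e+21 / 3.986e14)
T = 25545.3451 s = 425.7558 min

425.7558 minutes


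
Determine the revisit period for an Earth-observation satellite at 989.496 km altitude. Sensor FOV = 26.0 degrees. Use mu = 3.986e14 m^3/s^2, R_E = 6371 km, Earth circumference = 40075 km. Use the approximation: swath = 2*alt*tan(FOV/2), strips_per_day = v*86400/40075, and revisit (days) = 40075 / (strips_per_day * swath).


swath = 2*989.496*tan(0.2268928) = 456.8863 km
v = sqrt(mu/r) = 7358.9374 m/s = 7.3589 km/s
strips/day = v*86400/40075 = 7.3589*86400/40075 = 15.8656
coverage/day = strips * swath = 15.8656 * 456.8863 = 7248.7556 km
revisit = 40075 / 7248.7556 = 5.5285 days

5.5285 days


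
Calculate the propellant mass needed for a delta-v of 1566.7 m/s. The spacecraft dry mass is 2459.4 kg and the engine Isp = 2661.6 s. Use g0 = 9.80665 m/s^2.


ve = Isp * g0 = 2661.6 * 9.80665 = 26101.379640 m/s
mass ratio = exp(dv/ve) = exp(1566.7/26101.379640) = 1.06186166
m_prop = m_dry * (mr - 1) = 2459.4 * (1.06186166 - 1)
m_prop = 152.1426 kg

152.1426 kg


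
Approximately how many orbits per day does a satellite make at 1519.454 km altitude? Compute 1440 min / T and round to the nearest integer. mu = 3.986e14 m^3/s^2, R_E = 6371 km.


r = 7.890454e+06 m
T = 2*pi*sqrt(r^3/mu) = 6975.3212 s = 116.2554 min
revs/day = 1440 / 116.2554 = 12.3865
Rounded: 12 revolutions per day

12 revolutions per day


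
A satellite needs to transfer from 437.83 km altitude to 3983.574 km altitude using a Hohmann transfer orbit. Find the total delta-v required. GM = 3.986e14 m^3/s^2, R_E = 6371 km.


r1 = 6808.8300 km = 6.80883e+06 m
r2 = 10354.5740 km = 1.0354574e+07 m
dv1 = sqrt(mu/r1)*(sqrt(2*r2/(r1+r2)) - 1) = 753.2484 m/s
dv2 = sqrt(mu/r2)*(1 - sqrt(2*r1/(r1+r2))) = 677.9151 m/s
total dv = |dv1| + |dv2| = 753.2484 + 677.9151 = 1431.1635 m/s = 1.4312 km/s

1.4312 km/s


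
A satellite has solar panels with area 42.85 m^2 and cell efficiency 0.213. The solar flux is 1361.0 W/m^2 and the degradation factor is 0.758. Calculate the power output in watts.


P = area * eta * S * degradation
P = 42.85 * 0.213 * 1361.0 * 0.758
P = 9415.8116 W

9415.8116 W


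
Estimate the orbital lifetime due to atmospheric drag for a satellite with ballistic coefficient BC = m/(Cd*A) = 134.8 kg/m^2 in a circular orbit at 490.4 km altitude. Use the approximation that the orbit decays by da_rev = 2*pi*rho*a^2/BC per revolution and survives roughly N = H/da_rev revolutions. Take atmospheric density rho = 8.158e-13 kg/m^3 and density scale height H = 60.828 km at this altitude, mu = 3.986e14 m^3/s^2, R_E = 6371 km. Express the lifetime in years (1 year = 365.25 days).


a = R_E + alt = 6861.4000 km = 6.8614e+06 m
da_rev = 2*pi*rho*a^2/BC = 2*pi*8.158e-13*(6.8614e+06)^2/134.8 = 1.790190 m per revolution
N = H/da_rev = 60828.0000 m / 1.790190 m = 33978.5142 revolutions
P = 2*pi*sqrt(a^3/mu) = 5656.2726 s
lifetime = N*P = 33978.5142 * 5656.2726 = 1.9219174e+08 s = 2224.4414 days
years = 2224.4414 / 365.25 = 6.0902 years

6.0902 years


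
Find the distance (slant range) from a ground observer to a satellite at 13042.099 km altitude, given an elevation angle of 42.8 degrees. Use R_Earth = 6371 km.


h = 13042.099 km, el = 42.8 deg
d = -R_E*sin(el) + sqrt((R_E*sin(el))^2 + 2*R_E*h + h^2)
d = -6371.0000*sin(0.7470009) + sqrt((6371.0000*0.6794413)^2 + 2*6371.0000*13042.099 + 13042.099^2)
d = 14513.1635 km

14513.1635 km


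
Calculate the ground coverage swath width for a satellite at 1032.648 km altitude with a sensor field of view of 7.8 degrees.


FOV = 7.8 deg = 0.1361357 rad
swath = 2 * alt * tan(FOV/2) = 2 * 1032.648 * tan(0.06806784)
swath = 2 * 1032.648 * 0.06817316
swath = 140.7978 km

140.7978 km


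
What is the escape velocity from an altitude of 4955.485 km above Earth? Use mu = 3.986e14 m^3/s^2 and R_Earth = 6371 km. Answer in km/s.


r = 6371.0 + 4955.485 = 11326.4850 km = 1.1326485e+07 m
v_esc = sqrt(2*mu/r) = sqrt(2*3.986e14 / 1.1326485e+07)
v_esc = 8389.4998 m/s = 8.3895 km/s

8.3895 km/s


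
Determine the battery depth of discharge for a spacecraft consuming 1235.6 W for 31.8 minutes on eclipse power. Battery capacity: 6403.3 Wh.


E_used = P * t / 60 = 1235.6 * 31.8 / 60 = 654.8680 Wh
DOD = E_used / E_total * 100 = 654.8680 / 6403.3 * 100
DOD = 10.2270 %

10.2270 %


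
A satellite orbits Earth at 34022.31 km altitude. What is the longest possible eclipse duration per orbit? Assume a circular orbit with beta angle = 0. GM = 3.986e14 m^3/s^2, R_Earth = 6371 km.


r = 40393.3100 km
T = 1346.5551 min
Eclipse fraction = arcsin(R_E/r)/pi = arcsin(6371.0000/40393.3100)/pi
= arcsin(0.1577241)/pi = 0.05041568
Eclipse duration = 0.05041568 * 1346.5551 = 67.8875 min

67.8875 minutes


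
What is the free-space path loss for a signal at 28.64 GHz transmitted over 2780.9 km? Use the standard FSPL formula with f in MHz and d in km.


f = 28.64 GHz = 28640.0000 MHz
d = 2780.9 km
FSPL = 32.44 + 20*log10(28640.0000) + 20*log10(2780.9)
FSPL = 32.44 + 89.1395 + 68.8837
FSPL = 190.4632 dB

190.4632 dB


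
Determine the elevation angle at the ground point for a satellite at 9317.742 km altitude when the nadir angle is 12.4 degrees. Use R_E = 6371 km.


r = R_E + alt = 15688.7420 km
Law of sines in the satellite / Earth-center / ground-point triangle:
  sin(nadir)/R_E = sin(90 + el)/r  =>  cos(el) = (r/R_E)*sin(nadir)
cos(el) = (15688.7420 / 6371.0000) * sin(12.4 deg) = 0.528791
el = arccos(0.528791) = 58.0762 deg
(Earth-central angle = 90 - nadir - el = 19.5238 deg)

58.0762 degrees


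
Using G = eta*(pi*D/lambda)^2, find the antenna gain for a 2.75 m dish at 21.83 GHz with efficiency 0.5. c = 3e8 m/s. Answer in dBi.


lambda = c/f = 3e8 / 2.183e+10 = 0.01374256 m
G = eta*(pi*D/lambda)^2 = 0.5*(pi*2.75/0.01374256)^2
G = 197605.9874 (linear)
G = 10*log10(197605.9874) = 52.9580 dBi

52.9580 dBi


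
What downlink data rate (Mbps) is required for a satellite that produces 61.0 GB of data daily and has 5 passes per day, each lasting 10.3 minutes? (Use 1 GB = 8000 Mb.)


total contact time = 5 * 10.3 * 60 = 3090.0000 s
data = 61.0 GB = 488000.0000 Mb
rate = 488000.0000 / 3090.0000 = 157.9288 Mbps

157.9288 Mbps


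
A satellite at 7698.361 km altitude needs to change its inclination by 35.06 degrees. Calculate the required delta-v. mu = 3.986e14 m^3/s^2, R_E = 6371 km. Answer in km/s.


r = 14069.3610 km = 1.4069361e+07 m
V = sqrt(mu/r) = 5322.6935 m/s
di = 35.06 deg = 0.6119124 rad
dV = 2*V*sin(di/2) = 2*5322.6935*sin(0.3059562)
dV = 3206.4451 m/s = 3.2064 km/s

3.2064 km/s


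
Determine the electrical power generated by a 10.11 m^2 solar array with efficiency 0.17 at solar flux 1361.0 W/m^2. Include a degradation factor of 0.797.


P = area * eta * S * degradation
P = 10.11 * 0.17 * 1361.0 * 0.797
P = 1864.3031 W

1864.3031 W


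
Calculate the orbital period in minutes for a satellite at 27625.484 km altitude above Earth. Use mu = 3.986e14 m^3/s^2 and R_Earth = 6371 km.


r = 33996.4840 km = 3.3996484e+07 m
T = 2*pi*sqrt(r^3/mu) = 2*pi*sqrt(3.9291808e+22 / 3.986e14)
T = 62382.4212 s = 1039.7070 min

1039.7070 minutes


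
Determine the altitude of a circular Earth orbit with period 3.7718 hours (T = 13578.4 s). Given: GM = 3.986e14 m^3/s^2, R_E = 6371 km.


T = 13578.4 s
r = (mu*T^2/(4*pi^2))^(1/3) = (3.986e14 * 13578.4^2 / (4*pi^2))^(1/3)
r = 1.2301505e+07 m = 12301.5051 km
alt = r - R_E = 12301.5051 - 6371 = 5930.5051 km

5930.5051 km


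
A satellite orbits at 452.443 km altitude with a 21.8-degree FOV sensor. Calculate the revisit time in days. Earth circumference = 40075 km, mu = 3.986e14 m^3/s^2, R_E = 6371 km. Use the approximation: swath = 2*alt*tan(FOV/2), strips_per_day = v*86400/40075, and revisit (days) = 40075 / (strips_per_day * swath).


swath = 2*452.443*tan(0.1902409) = 174.2536 km
v = sqrt(mu/r) = 7643.0529 m/s = 7.6431 km/s
strips/day = v*86400/40075 = 7.6431*86400/40075 = 16.4781
coverage/day = strips * swath = 16.4781 * 174.2536 = 2871.3675 km
revisit = 40075 / 2871.3675 = 13.9568 days

13.9568 days


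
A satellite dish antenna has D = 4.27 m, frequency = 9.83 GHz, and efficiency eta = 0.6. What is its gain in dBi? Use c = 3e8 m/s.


lambda = c/f = 3e8 / 9.83e+09 = 0.03051882 m
G = eta*(pi*D/lambda)^2 = 0.6*(pi*4.27/0.03051882)^2
G = 115923.4432 (linear)
G = 10*log10(115923.4432) = 50.6417 dBi

50.6417 dBi


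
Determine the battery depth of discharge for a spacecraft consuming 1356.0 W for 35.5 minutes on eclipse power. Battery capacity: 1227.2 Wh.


E_used = P * t / 60 = 1356.0 * 35.5 / 60 = 802.3000 Wh
DOD = E_used / E_total * 100 = 802.3000 / 1227.2 * 100
DOD = 65.3765 %

65.3765 %


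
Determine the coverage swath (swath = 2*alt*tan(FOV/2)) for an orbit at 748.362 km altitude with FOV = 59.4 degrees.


FOV = 59.4 deg = 1.0367 rad
swath = 2 * alt * tan(FOV/2) = 2 * 748.362 * tan(0.5183628)
swath = 2 * 748.362 * 0.5703899
swath = 853.7163 km

853.7163 km


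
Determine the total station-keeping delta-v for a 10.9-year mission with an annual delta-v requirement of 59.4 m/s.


dV = rate * years = 59.4 * 10.9
dV = 647.4600 m/s

647.4600 m/s


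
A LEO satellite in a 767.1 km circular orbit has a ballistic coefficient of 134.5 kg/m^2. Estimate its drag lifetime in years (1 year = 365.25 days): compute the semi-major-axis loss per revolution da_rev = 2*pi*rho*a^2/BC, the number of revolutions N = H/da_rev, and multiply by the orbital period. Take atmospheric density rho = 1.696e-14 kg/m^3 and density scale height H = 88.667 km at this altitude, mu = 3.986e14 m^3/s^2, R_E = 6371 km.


a = R_E + alt = 7138.1000 km = 7.1381e+06 m
da_rev = 2*pi*rho*a^2/BC = 2*pi*1.696e-14*(7.1381e+06)^2/134.5 = 0.0403690647 m per revolution
N = H/da_rev = 88667.0000 m / 0.0403690647 m = 2.1964096e+06 revolutions
P = 2*pi*sqrt(a^3/mu) = 6001.8504 s
lifetime = N*P = 2.1964096e+06 * 6001.8504 = 1.3182522e+10 s = 152575.4809 days
years = 152575.4809 / 365.25 = 417.7289 years

417.7289 years
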